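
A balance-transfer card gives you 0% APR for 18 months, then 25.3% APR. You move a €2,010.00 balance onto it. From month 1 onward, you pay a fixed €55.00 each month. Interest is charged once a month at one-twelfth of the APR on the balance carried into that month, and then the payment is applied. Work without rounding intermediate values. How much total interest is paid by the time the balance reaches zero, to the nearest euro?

Promo months 1–18 at r₀ = 0%/12 = 0; months 19+ at r₁ = 25.3%/12 = 0.0210833.
After month 18 (no interest yet): B = €2,010.00 − 18·€55.00 = €1,020.00.
Then at r₁ with €55.00/mo: n₂ = −ln(1 − r₁·B/P)/ln(1+r₁) ≈ 23.77 → 24 more payments.
Total paid = 41·€55.00 + €42.44 = €2,297.44; interest = €2,297.44 − €2,010.00 = €287.44.

€287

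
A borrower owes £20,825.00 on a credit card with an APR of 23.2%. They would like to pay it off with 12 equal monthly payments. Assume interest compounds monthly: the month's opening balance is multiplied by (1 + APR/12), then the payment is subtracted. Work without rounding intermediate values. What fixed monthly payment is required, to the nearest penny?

£1,961.15

Monthly rate r = 23.2%/12 = 1.93333% = 0.0193333.
Level-payment amortization: P = B₀·r / (1 − (1+r)^(−n)) = 20825.00·0.0193333 / (1 − 1.01933^(−12)).
Denominator 1 − (1+r)^(−12) = 0.205296211.
P = 402.617 / 0.205296211 ≈ 1961.15.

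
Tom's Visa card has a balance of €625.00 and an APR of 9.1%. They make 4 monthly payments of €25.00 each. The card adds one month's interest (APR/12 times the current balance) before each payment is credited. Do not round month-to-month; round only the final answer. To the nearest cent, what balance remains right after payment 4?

Monthly rate r = 9.1%/12 = 0.758333% = 0.00758333.
Each month: B ← B·(1+r) − €25.00.
Month 1: interest €4.74; balance after payment €604.74.
Month 2: interest €4.59; balance after payment €584.33.
Month 3: interest €4.43; balance after payment €563.76.
Month 4: interest €4.28; balance after payment €543.03.

€543.03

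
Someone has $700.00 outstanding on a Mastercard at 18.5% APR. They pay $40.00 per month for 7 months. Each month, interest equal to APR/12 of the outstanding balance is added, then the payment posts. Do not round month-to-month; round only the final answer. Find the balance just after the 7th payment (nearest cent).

$485.84

Monthly rate r = 18.5%/12 = 1.54167% = 0.0154167.
Each month: B ← B·(1+r) − $40.00.
Month 1: interest $10.79; balance after payment $670.79.
Month 2: interest $10.34; balance after payment $641.13.
Month 3: interest $9.88; balance after payment $611.02.
Month 4: interest $9.42; balance after payment $580.44.
Month 5: interest $8.95; balance after payment $549.39.
Month 6: interest $8.47; balance after payment $517.86.
Month 7: interest $7.98; balance after payment $485.84.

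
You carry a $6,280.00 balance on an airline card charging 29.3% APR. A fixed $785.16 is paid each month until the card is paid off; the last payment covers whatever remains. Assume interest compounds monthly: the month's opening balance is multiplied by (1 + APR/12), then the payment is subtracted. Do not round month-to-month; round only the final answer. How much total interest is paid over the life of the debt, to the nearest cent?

$791.96

Monthly rate r = 29.3%/12 = 2.44167% = 0.0244167.
Payoff takes n = ⌈−ln(1 − rB₀/P)/ln(1+r)⌉ = ⌈9.007⌉ = 10 payments; the last is $5.52.
Total paid = 9·$785.16 + $5.52 = $7,071.96.
Total interest = total paid − principal = $7,071.96 − $6,280.00 = $791.96.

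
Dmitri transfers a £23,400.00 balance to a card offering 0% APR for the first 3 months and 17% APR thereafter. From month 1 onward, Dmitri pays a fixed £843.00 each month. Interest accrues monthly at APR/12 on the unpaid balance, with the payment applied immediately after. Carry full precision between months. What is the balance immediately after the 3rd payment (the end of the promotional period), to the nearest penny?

Promo months 1–3 at r₀ = 0%/12 = 0; months 4+ at r₁ = 17%/12 = 0.0141667.
After month 3 (no interest yet): B = £23,400.00 − 3·£843.00 = £20,871.00.

£20,871.00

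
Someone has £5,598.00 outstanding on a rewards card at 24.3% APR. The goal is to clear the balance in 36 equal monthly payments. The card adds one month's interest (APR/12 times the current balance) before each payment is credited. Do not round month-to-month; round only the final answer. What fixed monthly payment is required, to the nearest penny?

Monthly rate r = 24.3%/12 = 2.025% = 0.02025.
Level-payment amortization: P = B₀·r / (1 − (1+r)^(−n)) = 5598.00·0.02025 / (1 − 1.02025^(−36)).
Denominator 1 − (1+r)^(−36) = 0.514082796.
P = 113.359 / 0.514082796 ≈ 220.51.

£220.51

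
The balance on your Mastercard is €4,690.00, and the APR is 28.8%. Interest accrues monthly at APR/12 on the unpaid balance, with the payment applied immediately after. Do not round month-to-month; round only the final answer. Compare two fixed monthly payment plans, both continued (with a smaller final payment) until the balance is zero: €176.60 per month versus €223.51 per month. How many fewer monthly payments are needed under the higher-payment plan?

Monthly rate r = 28.8%/12 = 2.4% = 0.024.
At €176.60/mo: n = ⌈−ln(1 − rB₀/P)/ln(1+r)⌉ = 43 payments (last €136.53); total interest = total paid − €4,690.00 = €2,863.73.
At €223.51/mo: 30 payments (last €119.38); total interest €1,911.17.
Payments saved = 43 − 30 = 13.

13 fewer payments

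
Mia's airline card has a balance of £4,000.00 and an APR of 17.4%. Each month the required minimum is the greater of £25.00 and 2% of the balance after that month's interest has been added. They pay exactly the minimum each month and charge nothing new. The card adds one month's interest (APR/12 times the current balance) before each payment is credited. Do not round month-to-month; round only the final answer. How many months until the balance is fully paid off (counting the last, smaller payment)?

290 months

Monthly rate r = 17.4%/12 = 1.45% = 0.0145.
While 2% of the post-interest balance exceeds £25.00, each month B ← (B·(1+r))·(1 − 0.02), i.e. B shrinks by the factor (1+r)·0.98 = 0.99421.
This holds for months 1–203. Entering month 204 the balance is £1,230.61; 2% of the post-interest balance is now below £25.00, so the flat £25.00 minimum applies from here.
From month 204 a fixed £25.00 at rate r clears £1,230.61 in 87 more payments. Total: 203 + 87 = 290 months.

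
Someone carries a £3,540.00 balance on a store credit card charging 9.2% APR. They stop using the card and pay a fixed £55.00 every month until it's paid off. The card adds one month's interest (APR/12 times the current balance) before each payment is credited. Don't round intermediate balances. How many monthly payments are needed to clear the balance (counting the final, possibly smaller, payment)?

Monthly rate r = 9.2%/12 = 0.766667% = 0.00766667.
Recurrence: B ← B·(1+r) − £55.00.
Month 1: interest £27.14; balance after payment £3,512.14.
Month 2: interest £26.93; balance after payment £3,484.07.
Closed form: n = −ln(1 − rB₀/P)/ln(1+r) = −ln(0.50655)/ln(1.00767) ≈ 89.054, so the balance reaches zero during payment 90.

90 payments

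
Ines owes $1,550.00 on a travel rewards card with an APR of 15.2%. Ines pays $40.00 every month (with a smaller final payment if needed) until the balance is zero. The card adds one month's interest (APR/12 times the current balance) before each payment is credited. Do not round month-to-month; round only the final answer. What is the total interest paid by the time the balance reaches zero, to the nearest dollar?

$595

Monthly rate r = 15.2%/12 = 1.26667% = 0.0126667.
Payoff takes n = ⌈−ln(1 − rB₀/P)/ln(1+r)⌉ = ⌈53.625⌉ = 54 payments; the last is $25.05.
Total paid = 53·$40.00 + $25.05 = $2,145.05.
Total interest = total paid − principal = $2,145.05 − $1,550.00 = $595.05.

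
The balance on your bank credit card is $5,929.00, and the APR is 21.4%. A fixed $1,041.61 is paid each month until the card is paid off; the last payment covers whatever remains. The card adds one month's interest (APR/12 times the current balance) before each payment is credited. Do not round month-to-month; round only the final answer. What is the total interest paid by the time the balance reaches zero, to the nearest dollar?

$379

Monthly rate r = 21.4%/12 = 1.78333% = 0.0178333.
Payoff takes n = ⌈−ln(1 − rB₀/P)/ln(1+r)⌉ = ⌈6.056⌉ = 7 payments; the last is $58.39.
Total paid = 6·$1,041.61 + $58.39 = $6,308.05.
Total interest = total paid − principal = $6,308.05 − $5,929.00 = $379.05.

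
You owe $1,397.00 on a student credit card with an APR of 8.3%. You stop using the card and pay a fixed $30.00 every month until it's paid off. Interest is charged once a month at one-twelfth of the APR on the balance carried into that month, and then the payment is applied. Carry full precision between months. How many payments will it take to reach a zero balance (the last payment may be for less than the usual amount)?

57 months

Monthly rate r = 8.3%/12 = 0.691667% = 0.00691667.
Recurrence: B ← B·(1+r) − $30.00.
Month 1: interest $9.66; balance after payment $1,376.66.
Month 2: interest $9.52; balance after payment $1,356.18.
Closed form: n = −ln(1 − rB₀/P)/ln(1+r) = −ln(0.67791)/ln(1.00692) ≈ 56.397, so the balance reaches zero during payment 57.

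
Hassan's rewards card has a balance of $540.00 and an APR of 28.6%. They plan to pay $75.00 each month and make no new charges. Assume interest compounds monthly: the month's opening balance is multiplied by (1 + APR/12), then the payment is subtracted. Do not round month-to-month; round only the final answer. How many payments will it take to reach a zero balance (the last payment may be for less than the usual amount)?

Monthly rate r = 28.6%/12 = 2.38333% = 0.0238333.
Recurrence: B ← B·(1+r) − $75.00.
Month 1: interest $12.87; balance after payment $477.87.
Month 2: interest $11.39; balance after payment $414.26.
Closed form: n = −ln(1 − rB₀/P)/ln(1+r) = −ln(0.8284)/ln(1.02383) ≈ 7.993, so the balance reaches zero during payment 8.

8 months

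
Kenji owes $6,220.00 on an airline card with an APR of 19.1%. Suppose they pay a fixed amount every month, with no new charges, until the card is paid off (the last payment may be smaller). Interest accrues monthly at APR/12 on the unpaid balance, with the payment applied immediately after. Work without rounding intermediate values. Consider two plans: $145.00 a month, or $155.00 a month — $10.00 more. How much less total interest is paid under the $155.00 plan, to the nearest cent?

Monthly rate r = 19.1%/12 = 1.59167% = 0.0159167.
At $145.00/mo: n = ⌈−ln(1 − rB₀/P)/ln(1+r)⌉ = 73 payments (last $102.65); total interest = total paid − $6,220.00 = $4,322.65.
At $155.00/mo: 65 payments (last $73.51); total interest $3,773.51.
Interest saved = $4,322.65 − $3,773.51 = $549.14.

$549.14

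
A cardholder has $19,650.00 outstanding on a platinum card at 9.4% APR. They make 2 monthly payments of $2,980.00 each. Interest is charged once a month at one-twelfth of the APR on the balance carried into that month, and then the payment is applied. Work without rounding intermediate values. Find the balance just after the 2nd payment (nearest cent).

Monthly rate r = 9.4%/12 = 0.783333% = 0.00783333.
Each month: B ← B·(1+r) − $2,980.00.
Month 1: interest $153.92; balance after payment $16,823.92.
Month 2: interest $131.79; balance after payment $13,975.71.

$13,975.71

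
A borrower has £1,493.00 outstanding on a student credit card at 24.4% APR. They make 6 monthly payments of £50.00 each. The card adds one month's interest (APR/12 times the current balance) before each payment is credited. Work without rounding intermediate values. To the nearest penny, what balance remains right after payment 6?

Monthly rate r = 24.4%/12 = 2.03333% = 0.0203333.
Each month: B ← B·(1+r) − £50.00.
Month 1: interest £30.36; balance after payment £1,473.36.
Month 2: interest £29.96; balance after payment £1,453.32.
Month 3: interest £29.55; balance after payment £1,432.87.
Month 4: interest £29.13; balance after payment £1,412.00.
Month 5: interest £28.71; balance after payment £1,390.71.
Month 6: interest £28.28; balance after payment £1,368.99.

£1,368.99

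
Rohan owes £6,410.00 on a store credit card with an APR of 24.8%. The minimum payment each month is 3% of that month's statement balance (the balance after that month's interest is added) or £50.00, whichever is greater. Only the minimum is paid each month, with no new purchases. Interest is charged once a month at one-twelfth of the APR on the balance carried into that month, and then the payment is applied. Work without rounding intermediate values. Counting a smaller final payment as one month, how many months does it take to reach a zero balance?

Monthly rate r = 24.8%/12 = 2.06667% = 0.0206667.
While 3% of the post-interest balance exceeds £50.00, each month B ← (B·(1+r))·(1 − 0.03), i.e. B shrinks by the factor (1+r)·0.97 = 0.99005.
This holds for months 1–137. Entering month 138 the balance is £1,628.11; 3% of the post-interest balance is now below £50.00, so the flat £50.00 minimum applies from here.
From month 138 a fixed £50.00 at rate r clears £1,628.11 in 55 more payments. Total: 137 + 55 = 192 months.

192 months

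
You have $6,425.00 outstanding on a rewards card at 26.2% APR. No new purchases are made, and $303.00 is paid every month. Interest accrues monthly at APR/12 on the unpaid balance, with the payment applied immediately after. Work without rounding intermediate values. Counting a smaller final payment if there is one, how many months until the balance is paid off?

29 payments

Monthly rate r = 26.2%/12 = 2.18333% = 0.0218333.
Recurrence: B ← B·(1+r) − $303.00.
Month 1: interest $140.28; balance after payment $6,262.28.
Month 2: interest $136.73; balance after payment $6,096.01.
Closed form: n = −ln(1 − rB₀/P)/ln(1+r) = −ln(0.53703)/ln(1.02183) ≈ 28.784, so the balance reaches zero during payment 29.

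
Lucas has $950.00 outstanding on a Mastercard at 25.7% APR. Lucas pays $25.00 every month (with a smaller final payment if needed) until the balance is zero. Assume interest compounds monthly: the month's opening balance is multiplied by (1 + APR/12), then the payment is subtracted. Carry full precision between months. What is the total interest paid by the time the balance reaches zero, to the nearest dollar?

$1,033

Monthly rate r = 25.7%/12 = 2.14167% = 0.0214167.
Payoff takes n = ⌈−ln(1 − rB₀/P)/ln(1+r)⌉ = ⌈79.333⌉ = 80 payments; the last is $8.39.
Total paid = 79·$25.00 + $8.39 = $1,983.39.
Total interest = total paid − principal = $1,983.39 − $950.00 = $1,033.39.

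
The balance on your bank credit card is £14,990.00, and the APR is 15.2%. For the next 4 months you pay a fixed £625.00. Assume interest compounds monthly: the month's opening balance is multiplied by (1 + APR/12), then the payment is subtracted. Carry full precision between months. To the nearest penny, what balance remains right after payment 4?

Monthly rate r = 15.2%/12 = 1.26667% = 0.0126667.
Each month: B ← B·(1+r) − £625.00.
Month 1: interest £189.87; balance after payment £14,554.87.
Month 2: interest £184.36; balance after payment £14,114.24.
Month 3: interest £178.78; balance after payment £13,668.02.
Month 4: interest £173.13; balance after payment £13,216.14.

£13,216.14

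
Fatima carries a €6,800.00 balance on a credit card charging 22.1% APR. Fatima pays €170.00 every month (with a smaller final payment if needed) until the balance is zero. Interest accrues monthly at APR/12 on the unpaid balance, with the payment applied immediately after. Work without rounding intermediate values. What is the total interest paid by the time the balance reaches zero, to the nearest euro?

€5,630

Monthly rate r = 22.1%/12 = 1.84167% = 0.0184167.
Payoff takes n = ⌈−ln(1 − rB₀/P)/ln(1+r)⌉ = ⌈73.118⌉ = 74 payments; the last is €20.17.
Total paid = 73·€170.00 + €20.17 = €12,430.17.
Total interest = total paid − principal = €12,430.17 − €6,800.00 = €5,630.17.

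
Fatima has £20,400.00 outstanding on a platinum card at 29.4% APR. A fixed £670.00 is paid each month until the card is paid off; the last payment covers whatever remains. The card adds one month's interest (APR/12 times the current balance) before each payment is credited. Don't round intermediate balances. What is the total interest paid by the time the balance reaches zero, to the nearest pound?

£17,533

Monthly rate r = 29.4%/12 = 2.45% = 0.0245.
Payoff takes n = ⌈−ln(1 − rB₀/P)/ln(1+r)⌉ = ⌈56.613⌉ = 57 payments; the last is £412.73.
Total paid = 56·£670.00 + £412.73 = £37,932.73.
Total interest = total paid − principal = £37,932.73 − £20,400.00 = £17,532.73.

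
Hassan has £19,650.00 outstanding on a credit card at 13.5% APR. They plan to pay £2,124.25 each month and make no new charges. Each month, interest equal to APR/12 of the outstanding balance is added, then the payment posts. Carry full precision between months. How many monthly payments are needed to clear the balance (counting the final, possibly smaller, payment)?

10 payments

Monthly rate r = 13.5%/12 = 1.125% = 0.01125.
Recurrence: B ← B·(1+r) − £2,124.25.
Month 1: interest £221.06; balance after payment £17,746.81.
Month 2: interest £199.65; balance after payment £15,822.21.
Closed form: n = −ln(1 − rB₀/P)/ln(1+r) = −ln(0.89593)/ln(1.01125) ≈ 9.823, so the balance reaches zero during payment 10.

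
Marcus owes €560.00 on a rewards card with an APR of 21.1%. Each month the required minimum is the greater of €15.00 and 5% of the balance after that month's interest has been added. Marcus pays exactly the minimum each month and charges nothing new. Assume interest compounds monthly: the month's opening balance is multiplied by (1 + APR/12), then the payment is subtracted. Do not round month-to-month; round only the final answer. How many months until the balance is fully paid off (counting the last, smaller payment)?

44 months

Monthly rate r = 21.1%/12 = 1.75833% = 0.0175833.
While 5% of the post-interest balance exceeds €15.00, each month B ← (B·(1+r))·(1 − 0.05), i.e. B shrinks by the factor (1+r)·0.95 = 0.9667.
This holds for months 1–19. Entering month 20 the balance is €294.28; 5% of the post-interest balance is now below €15.00, so the flat €15.00 minimum applies from here.
From month 20 a fixed €15.00 at rate r clears €294.28 in 25 more payments. Total: 19 + 25 = 44 months.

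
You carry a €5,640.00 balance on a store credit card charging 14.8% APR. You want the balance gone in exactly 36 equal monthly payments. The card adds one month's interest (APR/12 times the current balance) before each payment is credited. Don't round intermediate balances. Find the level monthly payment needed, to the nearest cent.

€194.96

Monthly rate r = 14.8%/12 = 1.23333% = 0.0123333.
Level-payment amortization: P = B₀·r / (1 − (1+r)^(−n)) = 5640.00·0.0123333 / (1 − 1.01233^(−36)).
Denominator 1 − (1+r)^(−36) = 0.356790188.
P = 69.56 / 0.356790188 ≈ 194.96.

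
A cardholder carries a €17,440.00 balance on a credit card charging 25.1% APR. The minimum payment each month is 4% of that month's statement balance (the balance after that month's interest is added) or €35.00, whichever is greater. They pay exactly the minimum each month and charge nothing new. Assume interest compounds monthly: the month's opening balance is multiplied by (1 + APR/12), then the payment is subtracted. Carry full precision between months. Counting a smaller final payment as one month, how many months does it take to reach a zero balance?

Monthly rate r = 25.1%/12 = 2.09167% = 0.0209167.
While 4% of the post-interest balance exceeds €35.00, each month B ← (B·(1+r))·(1 − 0.04), i.e. B shrinks by the factor (1+r)·0.96 = 0.98008.
This holds for months 1–150. Entering month 151 the balance is €852.66; 4% of the post-interest balance is now below €35.00, so the flat €35.00 minimum applies from here.
From month 151 a fixed €35.00 at rate r clears €852.66 in 35 more payments. Total: 150 + 35 = 185 months.

185 months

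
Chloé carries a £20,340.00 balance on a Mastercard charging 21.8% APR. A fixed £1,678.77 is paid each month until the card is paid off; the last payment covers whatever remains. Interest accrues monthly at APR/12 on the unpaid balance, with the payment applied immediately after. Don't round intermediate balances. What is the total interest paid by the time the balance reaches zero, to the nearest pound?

£2,843

Monthly rate r = 21.8%/12 = 1.81667% = 0.0181667.
Payoff takes n = ⌈−ln(1 − rB₀/P)/ln(1+r)⌉ = ⌈13.808⌉ = 14 payments; the last is £1,359.27.
Total paid = 13·£1,678.77 + £1,359.27 = £23,183.28.
Total interest = total paid − principal = £23,183.28 − £20,340.00 = £2,843.28.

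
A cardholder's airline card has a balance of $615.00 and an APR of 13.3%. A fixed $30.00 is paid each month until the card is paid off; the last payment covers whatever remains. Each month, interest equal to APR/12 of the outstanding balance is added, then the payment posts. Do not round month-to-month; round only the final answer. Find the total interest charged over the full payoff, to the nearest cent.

Monthly rate r = 13.3%/12 = 1.10833% = 0.0110833.
Payoff takes n = ⌈−ln(1 − rB₀/P)/ln(1+r)⌉ = ⌈23.384⌉ = 24 payments; the last is $11.56.
Total paid = 23·$30.00 + $11.56 = $701.56.
Total interest = total paid − principal = $701.56 − $615.00 = $86.56.

$86.56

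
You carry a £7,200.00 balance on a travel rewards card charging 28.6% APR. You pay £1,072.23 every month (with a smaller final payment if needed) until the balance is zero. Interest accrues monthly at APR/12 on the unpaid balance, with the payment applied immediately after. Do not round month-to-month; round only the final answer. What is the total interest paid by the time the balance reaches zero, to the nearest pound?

Monthly rate r = 28.6%/12 = 2.38333% = 0.0238333.
Payoff takes n = ⌈−ln(1 − rB₀/P)/ln(1+r)⌉ = ⌈7.404⌉ = 8 payments; the last is £436.65.
Total paid = 7·£1,072.23 + £436.65 = £7,942.26.
Total interest = total paid − principal = £7,942.26 − £7,200.00 = £742.26.

£742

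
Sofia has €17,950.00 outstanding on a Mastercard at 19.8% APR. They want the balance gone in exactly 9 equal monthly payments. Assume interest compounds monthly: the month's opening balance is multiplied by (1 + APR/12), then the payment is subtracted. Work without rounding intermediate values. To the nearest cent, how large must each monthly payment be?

Monthly rate r = 19.8%/12 = 1.65% = 0.0165.
Level-payment amortization: P = B₀·r / (1 − (1+r)^(−n)) = 17950.00·0.0165 / (1 − 1.0165^(−9)).
Denominator 1 − (1+r)^(−9) = 0.136954777.
P = 296.175 / 0.136954777 ≈ 2162.58.

€2,162.58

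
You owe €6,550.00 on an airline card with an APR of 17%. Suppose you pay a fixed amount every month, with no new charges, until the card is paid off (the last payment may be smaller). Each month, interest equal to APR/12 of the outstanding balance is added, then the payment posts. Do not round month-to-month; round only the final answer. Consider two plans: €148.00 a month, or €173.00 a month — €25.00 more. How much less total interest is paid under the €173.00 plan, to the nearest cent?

€921.36

Monthly rate r = 17%/12 = 1.41667% = 0.0141667.
At €148.00/mo: n = ⌈−ln(1 − rB₀/P)/ln(1+r)⌉ = 71 payments (last €14.72); total interest = total paid − €6,550.00 = €3,824.72.
At €173.00/mo: 55 payments (last €111.36); total interest €2,903.36.
Interest saved = €3,824.72 − €2,903.36 = €921.36.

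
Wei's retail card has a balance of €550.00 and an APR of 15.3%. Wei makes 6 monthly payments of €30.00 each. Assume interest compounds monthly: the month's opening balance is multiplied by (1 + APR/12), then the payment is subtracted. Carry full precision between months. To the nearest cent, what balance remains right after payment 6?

€407.60

Monthly rate r = 15.3%/12 = 1.275% = 0.01275.
Each month: B ← B·(1+r) − €30.00.
Month 1: interest €7.01; balance after payment €527.01.
Month 2: interest €6.72; balance after payment €503.73.
Month 3: interest €6.42; balance after payment €480.15.
Month 4: interest €6.12; balance after payment €456.28.
Month 5: interest €5.82; balance after payment €432.09.
Month 6: interest €5.51; balance after payment €407.60.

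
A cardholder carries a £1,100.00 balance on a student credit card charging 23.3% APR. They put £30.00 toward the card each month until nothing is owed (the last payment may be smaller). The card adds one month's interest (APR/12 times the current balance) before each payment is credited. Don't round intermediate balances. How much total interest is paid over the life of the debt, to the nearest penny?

Monthly rate r = 23.3%/12 = 1.94167% = 0.0194167.
Payoff takes n = ⌈−ln(1 − rB₀/P)/ln(1+r)⌉ = ⌈64.720⌉ = 65 payments; the last is £21.66.
Total paid = 64·£30.00 + £21.66 = £1,941.66.
Total interest = total paid − principal = £1,941.66 − £1,100.00 = £841.66.

£841.66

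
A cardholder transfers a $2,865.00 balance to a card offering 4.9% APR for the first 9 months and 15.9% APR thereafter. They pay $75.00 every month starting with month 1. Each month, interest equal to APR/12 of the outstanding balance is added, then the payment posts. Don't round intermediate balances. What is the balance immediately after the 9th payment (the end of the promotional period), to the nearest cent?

$2,285.89

Promo months 1–9 at r₀ = 4.9%/12 = 0.00408333; months 10+ at r₁ = 15.9%/12 = 0.01325.
After month 9: iterate B ← B·(1+r₀) − $75.00 for 9 months → $2,285.89.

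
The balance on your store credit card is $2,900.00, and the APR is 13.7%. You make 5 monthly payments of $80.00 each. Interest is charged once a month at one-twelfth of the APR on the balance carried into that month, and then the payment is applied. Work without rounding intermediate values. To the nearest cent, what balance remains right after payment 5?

$2,660.13

Monthly rate r = 13.7%/12 = 1.14167% = 0.0114167.
Each month: B ← B·(1+r) − $80.00.
Month 1: interest $33.11; balance after payment $2,853.11.
Month 2: interest $32.57; balance after payment $2,805.68.
Month 3: interest $32.03; balance after payment $2,757.71.
Month 4: interest $31.48; balance after payment $2,709.20.
Month 5: interest $30.93; balance after payment $2,660.13.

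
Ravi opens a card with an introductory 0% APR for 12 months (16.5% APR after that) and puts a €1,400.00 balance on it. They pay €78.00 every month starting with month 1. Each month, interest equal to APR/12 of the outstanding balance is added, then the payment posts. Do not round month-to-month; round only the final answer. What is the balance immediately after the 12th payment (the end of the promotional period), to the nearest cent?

Promo months 1–12 at r₀ = 0%/12 = 0; months 13+ at r₁ = 16.5%/12 = 0.01375.
After month 12 (no interest yet): B = €1,400.00 − 12·€78.00 = €464.00.

€464.00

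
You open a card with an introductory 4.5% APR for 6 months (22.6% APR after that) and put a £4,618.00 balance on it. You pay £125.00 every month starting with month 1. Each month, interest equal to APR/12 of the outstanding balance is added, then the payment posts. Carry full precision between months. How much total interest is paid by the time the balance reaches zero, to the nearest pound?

£2,229

Promo months 1–6 at r₀ = 4.5%/12 = 0.00375; months 7+ at r₁ = 22.6%/12 = 0.0188333.
After month 6: iterate B ← B·(1+r₀) − £125.00 for 6 months → £3,965.82.
Then at r₁ with £125.00/mo: n₂ = −ln(1 − r₁·B/P)/ln(1+r₁) ≈ 48.78 → 49 more payments.
Total paid = 54·£125.00 + £97.40 = £6,847.40; interest = £6,847.40 − £4,618.00 = £2,229.40.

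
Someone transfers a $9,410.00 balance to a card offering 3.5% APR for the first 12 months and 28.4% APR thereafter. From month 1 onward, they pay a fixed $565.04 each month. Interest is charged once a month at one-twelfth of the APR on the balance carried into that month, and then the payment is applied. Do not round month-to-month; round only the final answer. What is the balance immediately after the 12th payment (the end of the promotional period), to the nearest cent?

$2,854.37

Promo months 1–12 at r₀ = 3.5%/12 = 0.00291667; months 13+ at r₁ = 28.4%/12 = 0.0236667.
After month 12: iterate B ← B·(1+r₀) − $565.04 for 12 months → $2,854.37.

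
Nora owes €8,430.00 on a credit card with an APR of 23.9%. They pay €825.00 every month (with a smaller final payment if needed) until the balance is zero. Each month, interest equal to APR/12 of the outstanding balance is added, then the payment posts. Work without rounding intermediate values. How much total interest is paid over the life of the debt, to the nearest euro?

€1,091

Monthly rate r = 23.9%/12 = 1.99167% = 0.0199167.
Payoff takes n = ⌈−ln(1 − rB₀/P)/ln(1+r)⌉ = ⌈11.538⌉ = 12 payments; the last is €446.01.
Total paid = 11·€825.00 + €446.01 = €9,521.01.
Total interest = total paid − principal = €9,521.01 − €8,430.00 = €1,091.01.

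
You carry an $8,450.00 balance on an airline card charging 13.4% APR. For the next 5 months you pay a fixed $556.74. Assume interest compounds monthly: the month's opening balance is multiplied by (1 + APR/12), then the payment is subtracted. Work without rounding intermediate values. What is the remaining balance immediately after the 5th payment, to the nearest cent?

Monthly rate r = 13.4%/12 = 1.11667% = 0.0111667.
Each month: B ← B·(1+r) − $556.74.
Month 1: interest $94.36; balance after payment $7,987.62.
Month 2: interest $89.20; balance after payment $7,520.07.
Month 3: interest $83.97; balance after payment $7,047.31.
Month 4: interest $78.69; balance after payment $6,569.26.
Month 5: interest $73.36; balance after payment $6,085.88.

$6,085.88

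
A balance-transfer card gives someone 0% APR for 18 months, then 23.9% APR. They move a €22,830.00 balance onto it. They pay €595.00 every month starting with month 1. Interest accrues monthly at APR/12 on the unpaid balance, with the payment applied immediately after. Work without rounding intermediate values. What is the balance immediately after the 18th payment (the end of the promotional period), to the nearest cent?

Promo months 1–18 at r₀ = 0%/12 = 0; months 19+ at r₁ = 23.9%/12 = 0.0199167.
After month 18 (no interest yet): B = €22,830.00 − 18·€595.00 = €12,120.00.

€12,120.00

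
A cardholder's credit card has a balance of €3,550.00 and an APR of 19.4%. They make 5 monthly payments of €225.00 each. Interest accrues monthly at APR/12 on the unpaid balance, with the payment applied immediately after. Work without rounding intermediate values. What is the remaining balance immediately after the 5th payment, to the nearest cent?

Monthly rate r = 19.4%/12 = 1.61667% = 0.0161667.
Each month: B ← B·(1+r) − €225.00.
Month 1: interest €57.39; balance after payment €3,382.39.
Month 2: interest €54.68; balance after payment €3,212.07.
Month 3: interest €51.93; balance after payment €3,039.00.
Month 4: interest €49.13; balance after payment €2,863.13.
Month 5: interest €46.29; balance after payment €2,684.42.

€2,684.42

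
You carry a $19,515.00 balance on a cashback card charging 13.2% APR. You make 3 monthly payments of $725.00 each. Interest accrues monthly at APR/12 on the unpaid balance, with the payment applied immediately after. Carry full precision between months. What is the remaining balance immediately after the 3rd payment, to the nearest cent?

Monthly rate r = 13.2%/12 = 1.1% = 0.011.
Each month: B ← B·(1+r) − $725.00.
Month 1: interest $214.66; balance after payment $19,004.67.
Month 2: interest $209.05; balance after payment $18,488.72.
Month 3: interest $203.38; balance after payment $17,967.09.

$17,967.09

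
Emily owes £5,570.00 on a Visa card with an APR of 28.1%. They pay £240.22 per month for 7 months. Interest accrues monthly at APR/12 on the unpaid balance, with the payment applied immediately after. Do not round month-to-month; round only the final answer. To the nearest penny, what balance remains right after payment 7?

Monthly rate r = 28.1%/12 = 2.34167% = 0.0234167.
Each month: B ← B·(1+r) − £240.22.
Month 1: interest £130.43; balance after payment £5,460.21.
Month 2: interest £127.86; balance after payment £5,347.85.
Month 3: interest £125.23; balance after payment £5,232.86.
Month 4: interest £122.54; balance after payment £5,115.18.
Month 5: interest £119.78; balance after payment £4,994.74.
Month 6: interest £116.96; balance after payment £4,871.48.
Month 7: interest £114.07; balance after payment £4,745.33.

£4,745.33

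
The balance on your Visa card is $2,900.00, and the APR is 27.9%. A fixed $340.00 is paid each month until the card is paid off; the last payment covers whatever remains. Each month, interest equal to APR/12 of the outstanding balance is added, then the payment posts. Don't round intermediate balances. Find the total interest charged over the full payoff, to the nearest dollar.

$371

Monthly rate r = 27.9%/12 = 2.325% = 0.02325.
Payoff takes n = ⌈−ln(1 − rB₀/P)/ln(1+r)⌉ = ⌈9.617⌉ = 10 payments; the last is $210.65.
Total paid = 9·$340.00 + $210.65 = $3,270.65.
Total interest = total paid − principal = $3,270.65 − $2,900.00 = $370.65.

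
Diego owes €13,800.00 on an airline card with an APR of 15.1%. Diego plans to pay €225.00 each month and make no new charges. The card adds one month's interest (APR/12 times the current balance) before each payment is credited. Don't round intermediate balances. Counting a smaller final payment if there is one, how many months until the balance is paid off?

119 months

Monthly rate r = 15.1%/12 = 1.25833% = 0.0125833.
Recurrence: B ← B·(1+r) − €225.00.
Month 1: interest €173.65; balance after payment €13,748.65.
Month 2: interest €173.00; balance after payment €13,696.65.
Closed form: n = −ln(1 − rB₀/P)/ln(1+r) = −ln(0.22822)/ln(1.01258) ≈ 118.149, so the balance reaches zero during payment 119.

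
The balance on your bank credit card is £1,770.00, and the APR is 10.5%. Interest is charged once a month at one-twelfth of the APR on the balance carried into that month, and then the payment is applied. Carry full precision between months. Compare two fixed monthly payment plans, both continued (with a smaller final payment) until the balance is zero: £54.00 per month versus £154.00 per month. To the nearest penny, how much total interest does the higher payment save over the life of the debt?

£221.40

Monthly rate r = 10.5%/12 = 0.875% = 0.00875.
At £54.00/mo: n = ⌈−ln(1 − rB₀/P)/ln(1+r)⌉ = 39 payments (last £43.10); total interest = total paid − £1,770.00 = £325.10.
At £154.00/mo: 13 payments (last £25.70); total interest £103.70.
Interest saved = £325.10 − £103.70 = £221.40.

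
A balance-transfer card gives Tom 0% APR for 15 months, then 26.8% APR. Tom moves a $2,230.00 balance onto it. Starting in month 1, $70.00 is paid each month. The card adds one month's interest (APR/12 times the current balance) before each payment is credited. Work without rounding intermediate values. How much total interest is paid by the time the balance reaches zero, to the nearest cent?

Promo months 1–15 at r₀ = 0%/12 = 0; months 16+ at r₁ = 26.8%/12 = 0.0223333.
After month 15 (no interest yet): B = $2,230.00 − 15·$70.00 = $1,180.00.
Then at r₁ with $70.00/mo: n₂ = −ln(1 − r₁·B/P)/ln(1+r₁) ≈ 21.39 → 22 more payments.
Total paid = 36·$70.00 + $27.21 = $2,547.21; interest = $2,547.21 − $2,230.00 = $317.21.

$317.21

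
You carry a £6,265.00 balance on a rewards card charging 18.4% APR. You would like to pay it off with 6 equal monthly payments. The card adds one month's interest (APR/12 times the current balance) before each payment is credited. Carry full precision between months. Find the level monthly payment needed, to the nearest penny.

Monthly rate r = 18.4%/12 = 1.53333% = 0.0153333.
Level-payment amortization: P = B₀·r / (1 − (1+r)^(−n)) = 6265.00·0.0153333 / (1 − 1.01533^(−6)).
Denominator 1 − (1+r)^(−6) = 0.0872577916.
P = 96.0633 / 0.0872577916 ≈ 1100.91.

£1,100.91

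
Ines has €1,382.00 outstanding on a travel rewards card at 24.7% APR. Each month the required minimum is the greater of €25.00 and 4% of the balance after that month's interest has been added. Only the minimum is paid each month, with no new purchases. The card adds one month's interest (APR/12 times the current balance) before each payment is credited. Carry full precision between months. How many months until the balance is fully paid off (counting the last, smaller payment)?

75 months

Monthly rate r = 24.7%/12 = 2.05833% = 0.0205833.
While 4% of the post-interest balance exceeds €25.00, each month B ← (B·(1+r))·(1 − 0.04), i.e. B shrinks by the factor (1+r)·0.96 = 0.97976.
This holds for months 1–40. Entering month 41 the balance is €609.95; 4% of the post-interest balance is now below €25.00, so the flat €25.00 minimum applies from here.
From month 41 a fixed €25.00 at rate r clears €609.95 in 35 more payments. Total: 40 + 35 = 75 months.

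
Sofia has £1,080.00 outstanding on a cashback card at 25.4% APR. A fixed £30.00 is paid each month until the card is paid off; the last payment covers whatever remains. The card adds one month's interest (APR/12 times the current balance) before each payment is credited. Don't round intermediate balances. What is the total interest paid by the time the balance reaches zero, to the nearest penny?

£976.08

Monthly rate r = 25.4%/12 = 2.11667% = 0.0211667.
Payoff takes n = ⌈−ln(1 − rB₀/P)/ln(1+r)⌉ = ⌈68.533⌉ = 69 payments; the last is £16.08.
Total paid = 68·£30.00 + £16.08 = £2,056.08.
Total interest = total paid − principal = £2,056.08 − £1,080.00 = £976.08.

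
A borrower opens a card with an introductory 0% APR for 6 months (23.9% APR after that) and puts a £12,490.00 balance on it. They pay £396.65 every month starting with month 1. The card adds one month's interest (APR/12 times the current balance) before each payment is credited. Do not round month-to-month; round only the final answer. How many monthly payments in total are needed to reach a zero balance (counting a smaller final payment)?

Promo months 1–6 at r₀ = 0%/12 = 0; months 7+ at r₁ = 23.9%/12 = 0.0199167.
After month 6 (no interest yet): B = £12,490.00 − 6·£396.65 = £10,110.10.
Then at r₁ with £396.65/mo: n₂ = −ln(1 − r₁·B/P)/ln(1+r₁) ≈ 35.93 → 36 more payments.

42 months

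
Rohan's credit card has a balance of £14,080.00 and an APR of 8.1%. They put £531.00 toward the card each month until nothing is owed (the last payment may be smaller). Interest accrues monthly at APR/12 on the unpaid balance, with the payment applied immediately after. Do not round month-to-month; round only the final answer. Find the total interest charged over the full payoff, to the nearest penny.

£1,486.66

Monthly rate r = 8.1%/12 = 0.675% = 0.00675.
Payoff takes n = ⌈−ln(1 − rB₀/P)/ln(1+r)⌉ = ⌈29.315⌉ = 30 payments; the last is £167.66.
Total paid = 29·£531.00 + £167.66 = £15,566.66.
Total interest = total paid − principal = £15,566.66 − £14,080.00 = £1,486.66.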